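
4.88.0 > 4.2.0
True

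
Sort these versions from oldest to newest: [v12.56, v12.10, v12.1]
[v12.1, v12.10, v12.56]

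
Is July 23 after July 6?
Yes. Day 23 comes after day 6 in July — this is a date comparison, not a decimal one (the decimal 7.23 would be smaller than 7.6).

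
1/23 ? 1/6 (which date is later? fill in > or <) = >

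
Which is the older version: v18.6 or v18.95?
v18.6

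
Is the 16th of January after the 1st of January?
Yes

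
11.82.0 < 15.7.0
True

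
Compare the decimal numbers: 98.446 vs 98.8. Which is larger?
98.8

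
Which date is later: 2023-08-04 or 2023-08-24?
2023-08-24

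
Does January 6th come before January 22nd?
Yes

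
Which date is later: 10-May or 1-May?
10-May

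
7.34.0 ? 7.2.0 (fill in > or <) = >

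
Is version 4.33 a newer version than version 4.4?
Yes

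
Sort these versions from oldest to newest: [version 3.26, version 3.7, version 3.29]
[version 3.7, version 3.26, version 3.29]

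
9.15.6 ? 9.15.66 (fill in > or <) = <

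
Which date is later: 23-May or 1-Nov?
1-Nov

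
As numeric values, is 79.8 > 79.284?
True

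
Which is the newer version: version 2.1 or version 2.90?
version 2.90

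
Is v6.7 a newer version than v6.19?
No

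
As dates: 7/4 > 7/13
False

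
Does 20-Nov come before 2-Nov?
No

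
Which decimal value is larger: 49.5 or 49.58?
49.58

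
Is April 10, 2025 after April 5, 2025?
Yes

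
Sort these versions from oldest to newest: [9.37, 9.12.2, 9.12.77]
[9.12.2, 9.12.77, 9.37]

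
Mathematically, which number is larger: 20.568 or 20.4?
20.568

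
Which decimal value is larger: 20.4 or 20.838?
20.838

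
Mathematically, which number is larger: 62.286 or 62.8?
62.8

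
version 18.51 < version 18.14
False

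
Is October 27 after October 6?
Yes. Day 27 comes after day 6 in October — this is a date comparison, not a decimal one (the decimal 10.27 would be smaller than 10.6).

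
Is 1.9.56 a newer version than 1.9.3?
Yes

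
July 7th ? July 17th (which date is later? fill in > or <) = <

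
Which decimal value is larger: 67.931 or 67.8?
67.931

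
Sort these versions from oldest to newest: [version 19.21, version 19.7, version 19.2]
[version 19.2, version 19.7, version 19.21]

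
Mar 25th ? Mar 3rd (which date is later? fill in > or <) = >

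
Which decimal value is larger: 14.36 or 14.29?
14.36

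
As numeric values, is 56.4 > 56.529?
False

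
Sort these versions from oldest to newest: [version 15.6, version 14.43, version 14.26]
[version 14.26, version 14.43, version 15.6]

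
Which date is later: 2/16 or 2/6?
2/16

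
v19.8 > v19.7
True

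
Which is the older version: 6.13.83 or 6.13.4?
6.13.4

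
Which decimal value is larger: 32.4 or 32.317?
32.4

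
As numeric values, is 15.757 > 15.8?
False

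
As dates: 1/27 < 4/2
True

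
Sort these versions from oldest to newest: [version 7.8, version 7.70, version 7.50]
[version 7.8, version 7.50, version 7.70]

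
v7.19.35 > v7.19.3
True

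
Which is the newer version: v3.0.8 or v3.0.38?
v3.0.38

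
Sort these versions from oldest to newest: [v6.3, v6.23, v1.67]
[v1.67, v6.3, v6.23]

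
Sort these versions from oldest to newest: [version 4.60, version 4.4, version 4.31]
[version 4.4, version 4.31, version 4.60]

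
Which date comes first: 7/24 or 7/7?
7/7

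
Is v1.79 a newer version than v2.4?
No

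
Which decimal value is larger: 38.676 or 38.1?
38.676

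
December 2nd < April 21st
False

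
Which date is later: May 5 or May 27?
May 27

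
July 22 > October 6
False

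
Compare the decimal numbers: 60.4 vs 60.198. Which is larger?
60.4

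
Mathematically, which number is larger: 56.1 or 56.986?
56.986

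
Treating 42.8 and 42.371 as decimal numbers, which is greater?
42.8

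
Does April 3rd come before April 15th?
Yes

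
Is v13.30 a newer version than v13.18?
Yes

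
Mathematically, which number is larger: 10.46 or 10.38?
10.46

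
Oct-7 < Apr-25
False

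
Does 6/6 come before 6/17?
Yes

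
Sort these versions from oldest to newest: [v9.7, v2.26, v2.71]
[v2.26, v2.71, v9.7]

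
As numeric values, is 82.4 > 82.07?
True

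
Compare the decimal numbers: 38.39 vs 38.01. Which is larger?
38.39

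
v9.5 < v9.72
True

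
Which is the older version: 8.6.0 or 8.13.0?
8.6.0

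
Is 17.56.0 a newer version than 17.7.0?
Yes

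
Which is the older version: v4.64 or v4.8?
v4.8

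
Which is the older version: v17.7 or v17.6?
v17.6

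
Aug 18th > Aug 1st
True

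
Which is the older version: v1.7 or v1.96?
v1.7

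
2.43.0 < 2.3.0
False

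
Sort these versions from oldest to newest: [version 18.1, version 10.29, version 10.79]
[version 10.29, version 10.79, version 18.1]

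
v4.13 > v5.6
False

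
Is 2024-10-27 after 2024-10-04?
Yes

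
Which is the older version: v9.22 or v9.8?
v9.8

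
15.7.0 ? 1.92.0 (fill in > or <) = >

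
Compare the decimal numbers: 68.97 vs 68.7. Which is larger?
68.97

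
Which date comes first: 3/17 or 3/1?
3/1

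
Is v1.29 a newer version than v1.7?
Yes. Version numbers are compared segment by segment as integers, not as decimals: minor version 29 > 7, so v1.29 > v1.7 (even though the decimal 1.29 < 1.7).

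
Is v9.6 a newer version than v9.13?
No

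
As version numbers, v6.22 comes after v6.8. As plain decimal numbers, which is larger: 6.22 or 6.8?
6.8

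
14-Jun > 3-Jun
True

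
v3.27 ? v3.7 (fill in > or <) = >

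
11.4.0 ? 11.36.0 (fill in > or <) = <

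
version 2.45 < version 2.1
False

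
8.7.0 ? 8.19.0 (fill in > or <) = <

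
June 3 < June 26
True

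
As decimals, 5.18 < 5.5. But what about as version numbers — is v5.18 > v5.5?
True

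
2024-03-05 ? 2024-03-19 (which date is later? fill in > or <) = <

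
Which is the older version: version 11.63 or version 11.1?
version 11.1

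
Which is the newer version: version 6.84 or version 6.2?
version 6.84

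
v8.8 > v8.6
True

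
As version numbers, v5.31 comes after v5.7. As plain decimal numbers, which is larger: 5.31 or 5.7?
5.7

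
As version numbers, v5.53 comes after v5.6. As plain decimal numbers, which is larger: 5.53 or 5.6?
5.6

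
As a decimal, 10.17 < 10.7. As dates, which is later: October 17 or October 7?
October 17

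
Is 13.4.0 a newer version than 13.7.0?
No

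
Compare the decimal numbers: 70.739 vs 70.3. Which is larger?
70.739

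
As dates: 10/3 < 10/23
True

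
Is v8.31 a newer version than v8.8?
Yes. Version numbers are compared segment by segment as integers, not as decimals: minor version 31 > 8, so v8.31 > v8.8 (even though the decimal 8.31 < 8.8).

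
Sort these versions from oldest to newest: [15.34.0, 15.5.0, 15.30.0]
[15.5.0, 15.30.0, 15.34.0]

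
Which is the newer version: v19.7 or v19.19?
v19.19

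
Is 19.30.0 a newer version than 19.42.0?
No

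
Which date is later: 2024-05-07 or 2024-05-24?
2024-05-24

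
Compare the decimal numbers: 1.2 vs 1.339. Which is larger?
1.339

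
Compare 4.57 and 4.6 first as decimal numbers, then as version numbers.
As decimals: 4.57 < 4.6. As versions: v4.57 > v4.6 (minor version 57 > 6).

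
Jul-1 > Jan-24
True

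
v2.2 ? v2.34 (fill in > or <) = <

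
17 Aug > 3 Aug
True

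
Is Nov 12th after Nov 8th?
Yes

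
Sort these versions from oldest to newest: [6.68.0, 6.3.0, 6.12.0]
[6.3.0, 6.12.0, 6.68.0]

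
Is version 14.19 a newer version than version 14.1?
Yes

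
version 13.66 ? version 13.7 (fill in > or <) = >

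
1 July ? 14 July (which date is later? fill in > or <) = <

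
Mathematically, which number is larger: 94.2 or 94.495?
94.495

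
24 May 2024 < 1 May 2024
False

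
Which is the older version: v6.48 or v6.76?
v6.48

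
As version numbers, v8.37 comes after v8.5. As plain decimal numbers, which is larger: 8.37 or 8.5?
8.5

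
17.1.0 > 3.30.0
True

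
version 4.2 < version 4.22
True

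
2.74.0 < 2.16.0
False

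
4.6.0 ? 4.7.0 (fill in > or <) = <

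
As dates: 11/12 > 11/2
True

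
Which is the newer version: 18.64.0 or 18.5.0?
18.64.0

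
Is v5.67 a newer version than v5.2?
Yes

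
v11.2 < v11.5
True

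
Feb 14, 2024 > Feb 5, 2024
True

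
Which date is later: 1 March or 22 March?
22 March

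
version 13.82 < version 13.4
False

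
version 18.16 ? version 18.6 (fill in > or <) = >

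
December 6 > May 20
True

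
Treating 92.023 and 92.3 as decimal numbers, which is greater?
92.3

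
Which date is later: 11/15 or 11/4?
11/15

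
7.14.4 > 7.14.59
False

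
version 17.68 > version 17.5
True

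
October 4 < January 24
False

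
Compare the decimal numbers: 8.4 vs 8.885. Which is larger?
8.885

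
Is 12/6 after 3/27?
Yes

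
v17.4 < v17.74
True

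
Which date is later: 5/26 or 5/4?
5/26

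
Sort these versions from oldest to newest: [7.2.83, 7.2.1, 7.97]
[7.2.1, 7.2.83, 7.97]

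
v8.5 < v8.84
True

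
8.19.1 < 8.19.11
True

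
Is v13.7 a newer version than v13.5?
Yes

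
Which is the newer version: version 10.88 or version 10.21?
version 10.88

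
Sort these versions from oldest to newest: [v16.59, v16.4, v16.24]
[v16.4, v16.24, v16.59]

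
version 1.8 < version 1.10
True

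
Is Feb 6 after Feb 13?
No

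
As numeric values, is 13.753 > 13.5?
True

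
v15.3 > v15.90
False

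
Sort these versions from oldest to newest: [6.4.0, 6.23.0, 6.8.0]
[6.4.0, 6.8.0, 6.23.0]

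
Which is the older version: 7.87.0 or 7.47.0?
7.47.0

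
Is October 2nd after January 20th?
Yes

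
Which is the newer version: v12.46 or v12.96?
v12.96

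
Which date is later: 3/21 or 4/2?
4/2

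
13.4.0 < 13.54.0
True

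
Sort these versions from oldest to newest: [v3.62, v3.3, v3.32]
[v3.3, v3.32, v3.62]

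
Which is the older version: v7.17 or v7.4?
v7.4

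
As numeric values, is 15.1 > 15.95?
False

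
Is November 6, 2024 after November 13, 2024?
No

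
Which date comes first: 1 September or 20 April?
20 April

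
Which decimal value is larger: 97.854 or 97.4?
97.854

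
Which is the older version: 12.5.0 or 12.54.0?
12.5.0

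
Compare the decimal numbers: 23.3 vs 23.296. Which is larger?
23.3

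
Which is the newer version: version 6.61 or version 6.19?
version 6.61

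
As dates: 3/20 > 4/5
False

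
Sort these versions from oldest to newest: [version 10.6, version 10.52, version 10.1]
[version 10.1, version 10.6, version 10.52]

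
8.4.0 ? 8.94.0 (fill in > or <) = <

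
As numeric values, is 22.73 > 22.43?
True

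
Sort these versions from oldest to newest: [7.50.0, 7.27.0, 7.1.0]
[7.1.0, 7.27.0, 7.50.0]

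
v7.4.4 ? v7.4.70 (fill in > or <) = <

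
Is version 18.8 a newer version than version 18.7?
Yes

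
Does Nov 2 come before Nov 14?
Yes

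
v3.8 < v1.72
False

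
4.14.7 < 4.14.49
True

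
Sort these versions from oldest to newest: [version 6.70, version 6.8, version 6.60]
[version 6.8, version 6.60, version 6.70]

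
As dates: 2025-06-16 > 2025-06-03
True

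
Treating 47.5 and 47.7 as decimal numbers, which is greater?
47.7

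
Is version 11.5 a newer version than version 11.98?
No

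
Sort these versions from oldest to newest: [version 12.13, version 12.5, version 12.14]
[version 12.5, version 12.13, version 12.14]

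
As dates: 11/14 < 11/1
False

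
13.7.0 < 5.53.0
False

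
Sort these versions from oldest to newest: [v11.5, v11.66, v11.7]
[v11.5, v11.7, v11.66]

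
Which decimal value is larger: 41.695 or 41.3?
41.695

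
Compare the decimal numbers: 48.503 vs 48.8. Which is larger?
48.8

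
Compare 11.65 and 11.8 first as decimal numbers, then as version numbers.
As decimals: 11.65 < 11.8. As versions: v11.65 > v11.8 (minor version 65 > 8).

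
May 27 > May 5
True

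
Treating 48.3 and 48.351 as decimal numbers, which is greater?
48.351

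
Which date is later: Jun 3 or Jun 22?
Jun 22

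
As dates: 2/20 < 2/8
False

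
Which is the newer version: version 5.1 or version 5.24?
version 5.24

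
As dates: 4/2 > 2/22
True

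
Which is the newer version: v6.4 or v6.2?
v6.4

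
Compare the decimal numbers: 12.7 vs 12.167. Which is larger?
12.7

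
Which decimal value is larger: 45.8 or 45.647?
45.8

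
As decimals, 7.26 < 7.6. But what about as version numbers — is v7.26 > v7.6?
True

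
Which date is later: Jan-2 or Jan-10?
Jan-10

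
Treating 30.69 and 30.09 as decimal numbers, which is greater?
30.69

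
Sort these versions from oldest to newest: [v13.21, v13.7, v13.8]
[v13.7, v13.8, v13.21]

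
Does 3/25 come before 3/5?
No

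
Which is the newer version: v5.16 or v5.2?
v5.16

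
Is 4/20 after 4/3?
Yes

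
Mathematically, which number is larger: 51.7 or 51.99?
51.99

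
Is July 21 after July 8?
Yes. Day 21 comes after day 8 in July — this is a date comparison, not a decimal one (the decimal 7.21 would be smaller than 7.8).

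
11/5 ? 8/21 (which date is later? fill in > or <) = >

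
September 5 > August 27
True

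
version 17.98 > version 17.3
True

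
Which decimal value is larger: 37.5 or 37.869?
37.869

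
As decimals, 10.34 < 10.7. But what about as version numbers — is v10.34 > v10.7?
True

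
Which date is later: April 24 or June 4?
June 4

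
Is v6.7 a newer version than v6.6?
Yes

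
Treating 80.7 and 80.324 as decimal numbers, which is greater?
80.7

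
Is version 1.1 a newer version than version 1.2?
No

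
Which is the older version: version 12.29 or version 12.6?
version 12.6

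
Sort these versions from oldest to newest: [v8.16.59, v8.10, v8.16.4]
[v8.10, v8.16.4, v8.16.59]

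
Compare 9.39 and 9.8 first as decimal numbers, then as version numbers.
As decimals: 9.39 < 9.8. As versions: v9.39 > v9.8 (minor version 39 > 8).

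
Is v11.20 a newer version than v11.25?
No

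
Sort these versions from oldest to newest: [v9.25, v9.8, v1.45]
[v1.45, v9.8, v9.25]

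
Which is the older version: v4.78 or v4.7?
v4.7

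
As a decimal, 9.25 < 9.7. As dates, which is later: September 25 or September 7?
September 25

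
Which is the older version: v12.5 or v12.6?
v12.5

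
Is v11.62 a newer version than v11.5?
Yes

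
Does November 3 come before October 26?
No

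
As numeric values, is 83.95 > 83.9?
True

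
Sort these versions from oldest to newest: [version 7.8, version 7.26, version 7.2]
[version 7.2, version 7.8, version 7.26]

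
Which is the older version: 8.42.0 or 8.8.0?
8.8.0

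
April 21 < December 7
True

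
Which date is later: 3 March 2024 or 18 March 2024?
18 March 2024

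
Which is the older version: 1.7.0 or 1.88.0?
1.7.0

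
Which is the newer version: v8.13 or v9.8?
v9.8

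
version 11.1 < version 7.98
False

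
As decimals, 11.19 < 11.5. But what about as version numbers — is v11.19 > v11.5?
True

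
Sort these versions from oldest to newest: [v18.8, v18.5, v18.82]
[v18.5, v18.8, v18.82]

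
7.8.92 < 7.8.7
False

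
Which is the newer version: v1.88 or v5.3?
v5.3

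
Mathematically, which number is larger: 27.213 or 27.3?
27.3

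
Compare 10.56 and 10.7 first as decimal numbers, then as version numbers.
As decimals: 10.56 < 10.7. As versions: v10.56 > v10.7 (minor version 56 > 7).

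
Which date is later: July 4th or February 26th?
July 4th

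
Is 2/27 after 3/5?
No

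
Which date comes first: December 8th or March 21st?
March 21st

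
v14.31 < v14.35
True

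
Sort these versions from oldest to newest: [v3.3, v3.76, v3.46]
[v3.3, v3.46, v3.76]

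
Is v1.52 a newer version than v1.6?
Yes. Version numbers are compared segment by segment as integers, not as decimals: minor version 52 > 6, so v1.52 > v1.6 (even though the decimal 1.52 < 1.6).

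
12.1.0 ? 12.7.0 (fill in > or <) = <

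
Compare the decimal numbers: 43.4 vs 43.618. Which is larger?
43.618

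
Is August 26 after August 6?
Yes. Day 26 comes after day 6 in August — this is a date comparison, not a decimal one (the decimal 8.26 would be smaller than 8.6).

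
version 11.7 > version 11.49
False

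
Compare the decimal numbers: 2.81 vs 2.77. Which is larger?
2.81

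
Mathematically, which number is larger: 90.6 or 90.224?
90.6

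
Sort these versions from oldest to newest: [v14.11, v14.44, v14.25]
[v14.11, v14.25, v14.44]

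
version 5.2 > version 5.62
False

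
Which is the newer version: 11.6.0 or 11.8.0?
11.8.0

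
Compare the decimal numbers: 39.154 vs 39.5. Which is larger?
39.5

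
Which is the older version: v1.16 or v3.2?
v1.16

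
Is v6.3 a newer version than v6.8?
No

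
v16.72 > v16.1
True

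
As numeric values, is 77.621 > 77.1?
True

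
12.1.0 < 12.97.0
True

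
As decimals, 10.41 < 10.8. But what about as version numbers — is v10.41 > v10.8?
True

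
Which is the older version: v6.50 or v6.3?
v6.3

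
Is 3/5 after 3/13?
No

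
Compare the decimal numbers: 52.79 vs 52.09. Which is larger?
52.79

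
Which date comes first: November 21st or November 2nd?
November 2nd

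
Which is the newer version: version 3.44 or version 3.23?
version 3.44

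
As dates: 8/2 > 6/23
True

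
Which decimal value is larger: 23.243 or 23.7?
23.7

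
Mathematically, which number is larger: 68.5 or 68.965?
68.965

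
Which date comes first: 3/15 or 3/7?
3/7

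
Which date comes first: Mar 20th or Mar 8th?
Mar 8th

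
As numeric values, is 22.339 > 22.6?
False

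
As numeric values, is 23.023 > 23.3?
False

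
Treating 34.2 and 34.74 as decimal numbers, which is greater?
34.74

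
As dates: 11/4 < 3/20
False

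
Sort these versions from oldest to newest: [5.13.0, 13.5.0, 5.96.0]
[5.13.0, 5.96.0, 13.5.0]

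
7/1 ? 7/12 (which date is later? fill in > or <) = <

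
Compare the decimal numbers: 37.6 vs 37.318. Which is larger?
37.6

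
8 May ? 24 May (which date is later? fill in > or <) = <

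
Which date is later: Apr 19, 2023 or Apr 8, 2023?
Apr 19, 2023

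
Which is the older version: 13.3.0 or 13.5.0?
13.3.0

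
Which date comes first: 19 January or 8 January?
8 January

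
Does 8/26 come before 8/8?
No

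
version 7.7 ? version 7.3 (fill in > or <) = >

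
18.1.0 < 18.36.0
True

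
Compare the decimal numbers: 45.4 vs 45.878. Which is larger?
45.878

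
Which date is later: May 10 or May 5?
May 10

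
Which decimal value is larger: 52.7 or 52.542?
52.7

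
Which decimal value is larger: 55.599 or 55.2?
55.599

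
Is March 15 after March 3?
Yes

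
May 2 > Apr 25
True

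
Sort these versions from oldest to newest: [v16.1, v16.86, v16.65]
[v16.1, v16.65, v16.86]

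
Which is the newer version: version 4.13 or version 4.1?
version 4.13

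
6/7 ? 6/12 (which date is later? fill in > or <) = <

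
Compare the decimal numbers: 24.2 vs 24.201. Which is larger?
24.201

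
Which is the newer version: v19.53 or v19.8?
v19.53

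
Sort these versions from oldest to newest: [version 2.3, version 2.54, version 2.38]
[version 2.3, version 2.38, version 2.54]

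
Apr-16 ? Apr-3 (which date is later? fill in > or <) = >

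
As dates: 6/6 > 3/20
True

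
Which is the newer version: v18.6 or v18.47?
v18.47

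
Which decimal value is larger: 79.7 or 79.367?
79.7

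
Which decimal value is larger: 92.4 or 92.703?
92.703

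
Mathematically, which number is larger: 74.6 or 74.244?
74.6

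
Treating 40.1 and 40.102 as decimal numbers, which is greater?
40.102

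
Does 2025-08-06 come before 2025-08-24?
Yes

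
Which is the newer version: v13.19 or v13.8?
v13.19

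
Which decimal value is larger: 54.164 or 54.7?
54.7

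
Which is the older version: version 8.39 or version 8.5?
version 8.5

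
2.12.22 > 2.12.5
True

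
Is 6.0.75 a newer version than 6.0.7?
Yes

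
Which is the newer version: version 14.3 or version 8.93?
version 14.3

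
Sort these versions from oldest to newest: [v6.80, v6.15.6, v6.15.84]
[v6.15.6, v6.15.84, v6.80]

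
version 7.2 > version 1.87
True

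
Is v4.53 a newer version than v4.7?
Yes. Version numbers are compared segment by segment as integers, not as decimals: minor version 53 > 7, so v4.53 > v4.7 (even though the decimal 4.53 < 4.7).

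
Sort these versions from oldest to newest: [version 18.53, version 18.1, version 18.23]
[version 18.1, version 18.23, version 18.53]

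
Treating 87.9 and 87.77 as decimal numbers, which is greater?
87.9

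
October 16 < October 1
False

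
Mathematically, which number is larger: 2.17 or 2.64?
2.64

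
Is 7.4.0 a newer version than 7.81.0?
No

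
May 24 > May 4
True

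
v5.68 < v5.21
False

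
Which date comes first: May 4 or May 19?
May 4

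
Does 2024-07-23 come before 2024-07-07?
No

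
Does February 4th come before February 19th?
Yes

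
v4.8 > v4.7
True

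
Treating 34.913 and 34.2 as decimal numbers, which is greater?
34.913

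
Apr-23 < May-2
True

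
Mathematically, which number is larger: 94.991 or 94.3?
94.991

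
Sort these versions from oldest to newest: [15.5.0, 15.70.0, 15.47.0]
[15.5.0, 15.47.0, 15.70.0]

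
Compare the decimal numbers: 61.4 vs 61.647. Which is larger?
61.647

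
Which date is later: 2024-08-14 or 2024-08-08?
2024-08-14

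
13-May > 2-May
True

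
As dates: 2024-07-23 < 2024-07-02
False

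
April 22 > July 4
False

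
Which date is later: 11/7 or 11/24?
11/24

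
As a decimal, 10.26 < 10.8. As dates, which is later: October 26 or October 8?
October 26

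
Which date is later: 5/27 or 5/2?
5/27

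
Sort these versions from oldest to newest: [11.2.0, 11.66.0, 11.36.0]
[11.2.0, 11.36.0, 11.66.0]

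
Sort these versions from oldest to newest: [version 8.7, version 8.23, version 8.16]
[version 8.7, version 8.16, version 8.23]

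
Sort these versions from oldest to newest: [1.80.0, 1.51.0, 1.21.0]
[1.21.0, 1.51.0, 1.80.0]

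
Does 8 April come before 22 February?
No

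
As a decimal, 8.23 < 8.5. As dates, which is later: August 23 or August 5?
August 23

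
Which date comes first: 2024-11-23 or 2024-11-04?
2024-11-04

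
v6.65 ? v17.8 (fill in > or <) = <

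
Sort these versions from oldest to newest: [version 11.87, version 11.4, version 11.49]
[version 11.4, version 11.49, version 11.87]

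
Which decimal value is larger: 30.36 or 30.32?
30.36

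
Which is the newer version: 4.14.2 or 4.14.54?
4.14.54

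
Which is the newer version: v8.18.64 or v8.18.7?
v8.18.64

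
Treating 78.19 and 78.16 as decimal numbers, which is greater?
78.19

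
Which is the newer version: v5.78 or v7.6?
v7.6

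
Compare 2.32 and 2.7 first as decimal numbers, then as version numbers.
As decimals: 2.32 < 2.7. As versions: v2.32 > v2.7 (minor version 32 > 7).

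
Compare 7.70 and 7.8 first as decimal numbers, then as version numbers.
As decimals: 7.70 < 7.8. As versions: v7.70 > v7.8 (minor version 70 > 8).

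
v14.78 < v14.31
False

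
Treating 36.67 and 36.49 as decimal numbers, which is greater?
36.67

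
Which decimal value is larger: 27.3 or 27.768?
27.768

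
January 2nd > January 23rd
False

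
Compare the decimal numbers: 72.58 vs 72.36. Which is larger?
72.58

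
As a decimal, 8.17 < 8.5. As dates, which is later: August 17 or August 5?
August 17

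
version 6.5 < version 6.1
False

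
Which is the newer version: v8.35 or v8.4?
v8.35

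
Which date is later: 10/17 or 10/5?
10/17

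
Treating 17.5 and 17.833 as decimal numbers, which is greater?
17.833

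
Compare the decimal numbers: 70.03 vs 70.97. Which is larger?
70.97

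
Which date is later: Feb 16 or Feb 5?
Feb 16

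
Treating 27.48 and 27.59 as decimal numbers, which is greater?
27.59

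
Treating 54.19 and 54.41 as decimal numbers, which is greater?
54.41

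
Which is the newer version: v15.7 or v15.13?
v15.13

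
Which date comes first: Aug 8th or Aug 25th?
Aug 8th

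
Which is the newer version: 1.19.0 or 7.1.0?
7.1.0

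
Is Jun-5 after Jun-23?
No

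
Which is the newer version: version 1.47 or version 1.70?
version 1.70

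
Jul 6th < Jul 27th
True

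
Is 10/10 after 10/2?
Yes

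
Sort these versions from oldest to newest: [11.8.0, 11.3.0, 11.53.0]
[11.3.0, 11.8.0, 11.53.0]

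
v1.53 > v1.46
True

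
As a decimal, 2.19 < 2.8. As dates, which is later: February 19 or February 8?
February 19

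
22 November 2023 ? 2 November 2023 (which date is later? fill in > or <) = >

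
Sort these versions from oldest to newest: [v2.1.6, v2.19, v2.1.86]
[v2.1.6, v2.1.86, v2.19]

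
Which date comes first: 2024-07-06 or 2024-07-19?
2024-07-06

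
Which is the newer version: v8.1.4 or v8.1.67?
v8.1.67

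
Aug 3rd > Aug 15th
False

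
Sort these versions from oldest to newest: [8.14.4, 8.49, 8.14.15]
[8.14.4, 8.14.15, 8.49]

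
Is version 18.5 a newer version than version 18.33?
No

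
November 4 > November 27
False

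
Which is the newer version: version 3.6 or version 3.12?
version 3.12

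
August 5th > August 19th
False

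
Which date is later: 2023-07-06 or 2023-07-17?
2023-07-17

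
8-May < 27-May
True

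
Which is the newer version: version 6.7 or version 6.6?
version 6.7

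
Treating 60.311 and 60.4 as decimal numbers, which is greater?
60.4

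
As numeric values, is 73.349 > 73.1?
True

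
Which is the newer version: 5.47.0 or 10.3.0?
10.3.0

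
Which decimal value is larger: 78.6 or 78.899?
78.899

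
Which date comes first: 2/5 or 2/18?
2/5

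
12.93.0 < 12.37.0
False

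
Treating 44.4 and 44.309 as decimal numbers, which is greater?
44.4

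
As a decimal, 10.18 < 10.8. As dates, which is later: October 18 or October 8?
October 18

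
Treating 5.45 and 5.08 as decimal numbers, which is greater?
5.45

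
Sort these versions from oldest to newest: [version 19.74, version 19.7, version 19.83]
[version 19.7, version 19.74, version 19.83]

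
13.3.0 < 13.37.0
True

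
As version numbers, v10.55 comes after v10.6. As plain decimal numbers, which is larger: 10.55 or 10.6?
10.6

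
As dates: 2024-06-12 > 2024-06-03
True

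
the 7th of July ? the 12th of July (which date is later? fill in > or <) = <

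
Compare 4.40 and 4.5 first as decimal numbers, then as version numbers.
As decimals: 4.40 < 4.5. As versions: v4.40 > v4.5 (minor version 40 > 5).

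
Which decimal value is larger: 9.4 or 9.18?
9.4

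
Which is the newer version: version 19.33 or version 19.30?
version 19.33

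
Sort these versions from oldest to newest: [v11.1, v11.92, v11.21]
[v11.1, v11.21, v11.92]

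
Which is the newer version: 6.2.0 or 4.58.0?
6.2.0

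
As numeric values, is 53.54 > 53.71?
False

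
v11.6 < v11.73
True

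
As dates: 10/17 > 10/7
True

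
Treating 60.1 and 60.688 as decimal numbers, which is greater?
60.688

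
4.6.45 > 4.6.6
True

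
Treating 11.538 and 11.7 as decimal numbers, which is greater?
11.7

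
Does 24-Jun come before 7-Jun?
No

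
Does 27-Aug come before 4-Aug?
No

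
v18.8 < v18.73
True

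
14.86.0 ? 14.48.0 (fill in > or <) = >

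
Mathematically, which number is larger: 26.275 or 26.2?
26.275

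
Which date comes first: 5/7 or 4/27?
4/27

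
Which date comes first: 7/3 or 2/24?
2/24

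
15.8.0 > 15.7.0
True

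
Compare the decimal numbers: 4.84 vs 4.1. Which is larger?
4.84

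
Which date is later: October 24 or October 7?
October 24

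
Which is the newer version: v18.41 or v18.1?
v18.41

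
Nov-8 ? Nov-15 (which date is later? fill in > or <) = <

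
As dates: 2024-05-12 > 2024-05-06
True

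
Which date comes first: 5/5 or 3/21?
3/21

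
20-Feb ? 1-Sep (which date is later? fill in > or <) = <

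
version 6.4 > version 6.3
True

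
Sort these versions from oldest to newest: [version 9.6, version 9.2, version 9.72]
[version 9.2, version 9.6, version 9.72]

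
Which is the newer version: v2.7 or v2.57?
v2.57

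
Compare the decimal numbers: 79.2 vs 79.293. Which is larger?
79.293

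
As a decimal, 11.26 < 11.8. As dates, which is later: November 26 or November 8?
November 26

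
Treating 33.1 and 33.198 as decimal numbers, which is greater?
33.198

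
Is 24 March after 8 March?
Yes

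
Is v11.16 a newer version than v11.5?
Yes. Version numbers are compared segment by segment as integers, not as decimals: minor version 16 > 5, so v11.16 > v11.5 (even though the decimal 11.16 < 11.5).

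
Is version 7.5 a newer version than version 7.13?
No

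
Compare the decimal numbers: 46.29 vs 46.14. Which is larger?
46.29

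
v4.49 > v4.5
True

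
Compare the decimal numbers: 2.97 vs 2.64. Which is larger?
2.97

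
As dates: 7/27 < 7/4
False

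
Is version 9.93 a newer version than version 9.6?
Yes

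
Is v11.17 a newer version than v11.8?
Yes. Version numbers are compared segment by segment as integers, not as decimals: minor version 17 > 8, so v11.17 > v11.8 (even though the decimal 11.17 < 11.8).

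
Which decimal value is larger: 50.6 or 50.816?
50.816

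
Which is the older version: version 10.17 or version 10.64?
version 10.17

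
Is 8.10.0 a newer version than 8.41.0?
No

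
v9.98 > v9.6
True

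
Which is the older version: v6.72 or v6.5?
v6.5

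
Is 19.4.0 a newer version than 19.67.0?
No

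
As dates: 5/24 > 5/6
True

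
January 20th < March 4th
True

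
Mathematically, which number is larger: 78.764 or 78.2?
78.764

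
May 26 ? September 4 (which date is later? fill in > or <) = <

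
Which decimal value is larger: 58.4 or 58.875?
58.875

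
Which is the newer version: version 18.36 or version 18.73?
version 18.73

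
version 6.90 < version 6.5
False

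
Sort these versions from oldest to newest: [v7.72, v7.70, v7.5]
[v7.5, v7.70, v7.72]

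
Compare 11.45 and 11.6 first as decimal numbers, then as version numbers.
As decimals: 11.45 < 11.6. As versions: v11.45 > v11.6 (minor version 45 > 6).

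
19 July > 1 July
True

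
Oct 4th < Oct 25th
True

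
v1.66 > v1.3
True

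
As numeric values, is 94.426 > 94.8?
False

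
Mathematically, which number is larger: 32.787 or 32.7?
32.787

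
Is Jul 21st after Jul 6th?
Yes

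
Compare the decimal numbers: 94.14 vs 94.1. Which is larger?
94.14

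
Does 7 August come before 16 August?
Yes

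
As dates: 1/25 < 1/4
False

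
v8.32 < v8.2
False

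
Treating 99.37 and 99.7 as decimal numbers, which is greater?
99.7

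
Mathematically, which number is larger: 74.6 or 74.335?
74.6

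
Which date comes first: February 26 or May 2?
February 26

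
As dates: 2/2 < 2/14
True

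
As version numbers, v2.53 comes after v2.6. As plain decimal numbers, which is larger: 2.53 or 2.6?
2.6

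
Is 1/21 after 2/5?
No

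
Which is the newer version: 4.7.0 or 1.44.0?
4.7.0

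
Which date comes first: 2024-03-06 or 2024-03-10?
2024-03-06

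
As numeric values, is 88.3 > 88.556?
False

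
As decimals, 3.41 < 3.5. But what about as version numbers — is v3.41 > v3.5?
True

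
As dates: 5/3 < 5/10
True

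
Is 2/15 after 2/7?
Yes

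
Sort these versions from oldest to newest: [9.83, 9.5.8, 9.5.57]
[9.5.8, 9.5.57, 9.83]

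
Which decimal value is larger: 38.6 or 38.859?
38.859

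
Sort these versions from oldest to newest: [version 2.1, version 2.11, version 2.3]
[version 2.1, version 2.3, version 2.11]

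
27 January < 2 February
True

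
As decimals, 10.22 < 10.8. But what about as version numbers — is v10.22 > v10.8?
True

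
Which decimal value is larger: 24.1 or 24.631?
24.631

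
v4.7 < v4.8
True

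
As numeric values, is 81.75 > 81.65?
True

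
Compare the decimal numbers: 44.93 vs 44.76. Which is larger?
44.93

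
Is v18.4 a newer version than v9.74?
Yes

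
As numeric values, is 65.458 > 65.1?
True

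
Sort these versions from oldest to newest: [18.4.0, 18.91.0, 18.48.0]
[18.4.0, 18.48.0, 18.91.0]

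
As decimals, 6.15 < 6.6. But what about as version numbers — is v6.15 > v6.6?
True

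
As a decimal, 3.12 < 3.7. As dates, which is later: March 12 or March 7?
March 12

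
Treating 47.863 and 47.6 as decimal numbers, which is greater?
47.863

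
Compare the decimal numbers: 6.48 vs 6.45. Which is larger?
6.48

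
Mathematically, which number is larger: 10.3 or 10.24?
10.3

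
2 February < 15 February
True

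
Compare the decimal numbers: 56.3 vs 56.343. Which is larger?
56.343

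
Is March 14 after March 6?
Yes. Day 14 comes after day 6 in March — this is a date comparison, not a decimal one (the decimal 3.14 would be smaller than 3.6).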